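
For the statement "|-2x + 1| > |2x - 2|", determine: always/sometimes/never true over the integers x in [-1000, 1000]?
Holds at x = 1: LHS = |-2·1 + 1| = |-1| = 1, RHS = |2·1 - 2| = |0| = 0; 1 > 0 — holds
Fails at x = 0: LHS = |-2·0 + 1| = |1| = 1, RHS = |2·0 - 2| = |-2| = 2; 1 > 2 — FAILS
It is satisfied by some integers in the range but not all.

Answer: Sometimes true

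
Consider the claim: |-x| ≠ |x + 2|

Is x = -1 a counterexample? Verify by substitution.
Substitute x = -1 into the relation:
x = -1: LHS = |-(-1)| = |1| = 1, RHS = |(-1) + 2| = |1| = 1; 1 ≠ 1 — FAILS

Since the claim fails at x = -1, this value is a counterexample.

Answer: Yes, x = -1 is a counterexample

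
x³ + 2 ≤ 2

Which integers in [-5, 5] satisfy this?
Holds for: {-5, -4, -3, -2, -1, 0}
Fails for: {1, 2, 3, 4, 5}

Answer: {-5, -4, -3, -2, -1, 0}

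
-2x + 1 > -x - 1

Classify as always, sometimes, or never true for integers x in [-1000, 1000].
Holds at x = 0: LHS = -2·0 + 1 = 1, RHS = -0 - 1 = -1; 1 > -1 — holds
Fails at x = 2: LHS = -2·2 + 1 = -3, RHS = -2 - 1 = -3; -3 > -3 — FAILS
It is satisfied by some integers in the range but not all.

Answer: Sometimes true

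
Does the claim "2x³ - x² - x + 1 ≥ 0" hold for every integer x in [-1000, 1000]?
The claim fails at x = -1:
x = -1: LHS = 2·(-1)³ - (-1)² - (-1) + 1 = -1; -1 ≥ 0 — FAILS

Because a single integer refutes it, the statement is false.

Answer: False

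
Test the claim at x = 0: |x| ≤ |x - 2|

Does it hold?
x = 0: LHS = |0| = 0, RHS = |0 - 2| = |-2| = 2; 0 ≤ 2 — holds

The relation is satisfied at x = 0.

Answer: Yes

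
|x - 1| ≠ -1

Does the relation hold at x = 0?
x = 0: LHS = |0 - 1| = |-1| = 1; 1 ≠ -1 — holds

The relation is satisfied at x = 0.

Answer: Yes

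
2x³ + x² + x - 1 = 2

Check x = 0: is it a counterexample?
Substitute x = 0 into the relation:
x = 0: LHS = 2·0³ + 0² + 0 - 1 = -1; -1 = 2 — FAILS

Since the claim fails at x = 0, this value is a counterexample.

Answer: Yes, x = 0 is a counterexample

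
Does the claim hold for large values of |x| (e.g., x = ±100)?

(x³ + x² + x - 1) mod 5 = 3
x = 100: LHS = (100³ + 100² + 100 - 1) mod 5 = 1010099 mod 5 = 4; 4 = 3 — FAILS
x = -100: LHS = ((-100)³ + (-100)² + (-100) - 1) mod 5 = (-990101) mod 5 = 4; 4 = 3 — FAILS

Answer: No, fails for both x = 100 and x = -100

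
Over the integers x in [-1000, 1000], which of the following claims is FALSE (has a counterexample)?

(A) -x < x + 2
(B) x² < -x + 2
(A) x = -1: LHS = -(-1) = 1, RHS = (-1) + 2 = 1; 1 < 1 — FAILS
(B) x = 1: LHS = 1² = 1, RHS = -1 + 2 = 1; 1 < 1 — FAILS

Answer: Both A and B are false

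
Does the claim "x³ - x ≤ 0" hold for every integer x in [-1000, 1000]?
The claim fails at x = 2:
x = 2: LHS = 2³ - 2 = 6; 6 ≤ 0 — FAILS

Because a single integer refutes it, the statement is false.

Answer: False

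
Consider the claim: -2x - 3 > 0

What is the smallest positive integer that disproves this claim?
Testing positive integers:
x = 1: LHS = -2·1 - 3 = -5; -5 > 0 — FAILS  ← smallest positive counterexample

Answer: x = 1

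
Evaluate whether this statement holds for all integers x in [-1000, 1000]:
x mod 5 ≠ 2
The claim fails at x = 2:
x = 2: LHS = 2 mod 5 = 2; 2 ≠ 2 — FAILS

Because a single integer refutes it, the statement is false.

Answer: False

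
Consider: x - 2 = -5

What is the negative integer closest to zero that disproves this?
Testing negative integers from -1 downward:
x = -1: LHS = (-1) - 2 = -3; -3 = -5 — FAILS  ← closest negative counterexample to 0

Answer: x = -1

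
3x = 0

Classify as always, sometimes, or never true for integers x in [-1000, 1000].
Holds at x = 0: LHS = 3·0 = 0; 0 = 0 — holds
Fails at x = 1: LHS = 3·1 = 3; 3 = 0 — FAILS
It is satisfied by some integers in the range but not all.

Answer: Sometimes true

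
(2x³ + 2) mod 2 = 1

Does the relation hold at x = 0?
x = 0: LHS = (2·0³ + 2) mod 2 = 2 mod 2 = 0; 0 = 1 — FAILS

The relation fails at x = 0, so x = 0 is a counterexample.

Answer: No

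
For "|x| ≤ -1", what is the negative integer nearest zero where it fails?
Testing negative integers from -1 downward:
x = -1: LHS = |-1| = 1; 1 ≤ -1 — FAILS  ← closest negative counterexample to 0

Answer: x = -1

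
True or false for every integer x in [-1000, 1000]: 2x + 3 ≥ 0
The claim fails at x = -2:
x = -2: LHS = 2·(-2) + 3 = -1; -1 ≥ 0 — FAILS

Because a single integer refutes it, the statement is false.

Answer: False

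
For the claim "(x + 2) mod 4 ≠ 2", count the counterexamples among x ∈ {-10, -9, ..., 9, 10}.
Counterexamples in [-10, 10]: {-8, -4, 0, 4, 8}.

Counting them gives 5 values.

Answer: 5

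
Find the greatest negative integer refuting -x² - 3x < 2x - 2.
Testing negative integers from -1 downward:
x = -1: LHS = -(-1)² - 3·(-1) = 2, RHS = 2·(-1) - 2 = -4; 2 < -4 — FAILS  ← closest negative counterexample to 0

Answer: x = -1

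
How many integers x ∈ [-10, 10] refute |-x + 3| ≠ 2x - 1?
Track d = LHS − RHS over the integers in [-10, 10]. Equality would need d = 0, but d changes sign only between consecutive integers, jumping over 0:
x = 1: LHS = |-1 + 3| = |2| = 2, RHS = 2·1 - 1 = 1; 2 ≠ 1 — holds  (d = 1)
x = 2: LHS = |-2 + 3| = |1| = 1, RHS = 2·2 - 1 = 3; 1 ≠ 3 — holds  (d = -2)
Away from these crossings d keeps a constant sign, and checking every integer in [-10, 10] confirms d ≠ 0 throughout. Hence the two sides are never equal, so the relation holds for every integer in [-10, 10].

No counterexample appears in that range.

Answer: 0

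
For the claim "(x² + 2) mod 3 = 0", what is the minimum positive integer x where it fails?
Testing positive integers:
x = 1: LHS = (1² + 2) mod 3 = 3 mod 3 = 0; 0 = 0 — holds
x = 2: LHS = (2² + 2) mod 3 = 6 mod 3 = 0; 0 = 0 — holds
x = 3: LHS = (3² + 2) mod 3 = 11 mod 3 = 2; 2 = 0 — FAILS  ← smallest positive counterexample

Answer: x = 3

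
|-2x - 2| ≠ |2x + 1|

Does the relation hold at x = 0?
x = 0: LHS = |-2·0 - 2| = |-2| = 2, RHS = |2·0 + 1| = |1| = 1; 2 ≠ 1 — holds

The relation is satisfied at x = 0.

Answer: Yes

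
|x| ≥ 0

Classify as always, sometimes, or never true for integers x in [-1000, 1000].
An absolute value is never negative, so the left side is ≥ 0 for every x, while the right side is 0. Tightest case in [-1000, 1000] is x = 0:
x = 0: LHS = |0| = 0; 0 ≥ 0 — holds
Hence LHS − RHS is never negative, i.e. LHS ≥ RHS throughout, so the relation holds for every integer in [-1000, 1000].

No counterexample exists.

Answer: Always true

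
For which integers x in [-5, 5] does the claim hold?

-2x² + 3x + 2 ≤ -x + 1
Holds for: {-5, -4, -3, -2, -1, 3, 4, 5}
Fails for: {0, 1, 2}

Answer: {-5, -4, -3, -2, -1, 3, 4, 5}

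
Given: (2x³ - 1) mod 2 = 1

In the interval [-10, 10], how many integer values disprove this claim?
For a polynomial with integer coefficients, its value mod 2 depends only on x mod 2, so it suffices to check one representative of each residue class, x = 0, 1:
x = 0: LHS = (2·0³ - 1) mod 2 = (-1) mod 2 = 1; 1 = 1 — holds
x = 1: LHS = (2·1³ - 1) mod 2 = 1 mod 2 = 1; 1 = 1 — holds
The relation holds in every residue class, so the relation holds for every integer in [-10, 10].

No counterexample appears in that range.

Answer: 0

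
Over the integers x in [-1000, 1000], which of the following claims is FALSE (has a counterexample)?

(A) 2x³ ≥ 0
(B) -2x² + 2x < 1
(A) x = -1: LHS = 2·(-1)³ = -2; -2 ≥ 0 — FAILS

(B) Over all integers in [-1000, 1000], LHS − RHS is largest at x = 0, where it equals -1:
x = 0: LHS = -2·0² + 2·0 = 0; 0 < 1 — holds
At the ends of the range:
x = -1000: LHS = -2·(-1000)² + 2·(-1000) = -2002000; -2002000 < 1 — holds
x = 1000: LHS = -2·1000² + 2·1000 = -1998000; -1998000 < 1 — holds
Hence LHS − RHS is never zero or positive, i.e. LHS < RHS throughout, so the relation holds for every integer in [-1000, 1000].

Only (A) has a counterexample.

Answer: A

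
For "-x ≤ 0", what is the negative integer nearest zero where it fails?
Testing negative integers from -1 downward:
x = -1: LHS = -(-1) = 1; 1 ≤ 0 — FAILS  ← closest negative counterexample to 0

Answer: x = -1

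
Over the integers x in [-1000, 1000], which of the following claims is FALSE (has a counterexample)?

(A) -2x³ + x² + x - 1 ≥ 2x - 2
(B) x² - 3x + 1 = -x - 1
(A) x = 1: LHS = -2·1³ + 1² + 1 - 1 = -1, RHS = 2·1 - 2 = 0; -1 ≥ 0 — FAILS
(B) x = 0: LHS = 0² - 3·0 + 1 = 1, RHS = -0 - 1 = -1; 1 = -1 — FAILS

Answer: Both A and B are false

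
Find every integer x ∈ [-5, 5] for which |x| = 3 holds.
Holds for: {-3, 3}
Fails for: {-5, -4, -2, -1, 0, 1, 2, 4, 5}

Answer: {-3, 3}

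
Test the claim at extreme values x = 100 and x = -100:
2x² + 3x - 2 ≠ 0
x = 100: LHS = 2·100² + 3·100 - 2 = 20298; 20298 ≠ 0 — holds
x = -100: LHS = 2·(-100)² + 3·(-100) - 2 = 19698; 19698 ≠ 0 — holds

Answer: Yes, holds for both x = 100 and x = -100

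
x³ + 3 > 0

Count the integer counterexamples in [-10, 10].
Counterexamples in [-10, 10]: {-10, -9, -8, -7, -6, -5, -4, -3, -2}.

Counting them gives 9 values.

Answer: 9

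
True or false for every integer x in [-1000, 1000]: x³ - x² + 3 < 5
The claim fails at x = 2:
x = 2: LHS = 2³ - 2² + 3 = 7; 7 < 5 — FAILS

Because a single integer refutes it, the statement is false.

Answer: False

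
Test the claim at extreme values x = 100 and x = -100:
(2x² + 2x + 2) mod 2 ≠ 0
x = 100: LHS = (2·100² + 2·100 + 2) mod 2 = 20202 mod 2 = 0; 0 ≠ 0 — FAILS
x = -100: LHS = (2·(-100)² + 2·(-100) + 2) mod 2 = 19802 mod 2 = 0; 0 ≠ 0 — FAILS

Answer: No, fails for both x = 100 and x = -100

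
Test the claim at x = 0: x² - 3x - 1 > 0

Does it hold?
x = 0: LHS = 0² - 3·0 - 1 = -1; -1 > 0 — FAILS

The relation fails at x = 0, so x = 0 is a counterexample.

Answer: No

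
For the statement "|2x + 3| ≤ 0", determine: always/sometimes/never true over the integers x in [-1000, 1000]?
Over all integers in [-1000, 1000], LHS − RHS is smallest at x = -1, where it equals 1:
x = -1: LHS = |2·(-1) + 3| = |1| = 1; 1 ≤ 0 — FAILS
At the ends of the range:
x = -1000: LHS = |2·(-1000) + 3| = |-1997| = 1997; 1997 ≤ 0 — FAILS
x = 1000: LHS = |2·1000 + 3| = |2003| = 2003; 2003 ≤ 0 — FAILS
Hence LHS − RHS is never zero or negative, i.e. LHS > RHS throughout, so the claimed relation (≤) fails for every integer in [-1000, 1000].

No integer in the range satisfies it.

Answer: Never true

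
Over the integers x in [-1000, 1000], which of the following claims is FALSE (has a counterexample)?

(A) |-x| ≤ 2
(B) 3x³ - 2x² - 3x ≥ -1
(A) x = 3: LHS = |-3| = 3; 3 ≤ 2 — FAILS
(B) x = 1: LHS = 3·1³ - 2·1² - 3·1 = -2; -2 ≥ -1 — FAILS

Answer: Both A and B are false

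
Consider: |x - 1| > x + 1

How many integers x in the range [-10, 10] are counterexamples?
Counterexamples in [-10, 10]: {0, 1, 2, 3, 4, 5, 6, 7, 8, 9, 10}.

Counting them gives 11 values.

Answer: 11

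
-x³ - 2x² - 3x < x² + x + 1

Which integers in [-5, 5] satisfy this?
Holds for: {0, 1, 2, 3, 4, 5}
Fails for: {-5, -4, -3, -2, -1}

Answer: {0, 1, 2, 3, 4, 5}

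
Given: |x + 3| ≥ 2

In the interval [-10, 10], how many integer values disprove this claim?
Counterexamples in [-10, 10]: {-4, -3, -2}.

Counting them gives 3 values.

Answer: 3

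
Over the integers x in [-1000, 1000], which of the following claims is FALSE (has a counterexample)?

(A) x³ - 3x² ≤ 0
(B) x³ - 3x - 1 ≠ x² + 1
(A) x = 4: LHS = 4³ - 3·4² = 16; 16 ≤ 0 — FAILS

(B) Track d = LHS − RHS over the integers in [-1000, 1000]. Equality would need d = 0, but d changes sign only between consecutive integers, jumping over 0:
x = 2: LHS = 2³ - 3·2 - 1 = 1, RHS = 2² + 1 = 5; 1 ≠ 5 — holds  (d = -4)
x = 3: LHS = 3³ - 3·3 - 1 = 17, RHS = 3² + 1 = 10; 17 ≠ 10 — holds  (d = 7)
Away from these crossings d keeps a constant sign, and checking every integer in [-1000, 1000] confirms d ≠ 0 throughout. Hence the two sides are never equal, so the relation holds for every integer in [-1000, 1000].

Only (A) has a counterexample.

Answer: A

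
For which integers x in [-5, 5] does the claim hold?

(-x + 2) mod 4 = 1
Holds for: {-3, 1, 5}
Fails for: {-5, -4, -2, -1, 0, 2, 3, 4}

Answer: {-3, 1, 5}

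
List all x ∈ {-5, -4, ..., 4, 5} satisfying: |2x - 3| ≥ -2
An absolute value is never negative, so the left side is ≥ 0 for every x, while the right side is -2. Tightest case in [-5, 5] is x = 1:
x = 1: LHS = |2·1 - 3| = |-1| = 1; 1 ≥ -2 — holds
Hence LHS − RHS is never negative, i.e. LHS ≥ RHS throughout, so the relation holds for every integer in [-5, 5].

Answer: All integers in [-5, 5]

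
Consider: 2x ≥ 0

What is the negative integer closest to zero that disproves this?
Testing negative integers from -1 downward:
x = -1: LHS = 2·(-1) = -2; -2 ≥ 0 — FAILS  ← closest negative counterexample to 0

Answer: x = -1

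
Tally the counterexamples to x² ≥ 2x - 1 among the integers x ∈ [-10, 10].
Over all integers in [-10, 10], LHS − RHS is smallest at x = 1, where it equals 0:
x = 1: LHS = 1² = 1, RHS = 2·1 - 1 = 1; 1 ≥ 1 — holds
At the ends of the range:
x = -10: LHS = (-10)² = 100, RHS = 2·(-10) - 1 = -21; 100 ≥ -21 — holds
x = 10: LHS = 10² = 100, RHS = 2·10 - 1 = 19; 100 ≥ 19 — holds
Hence LHS − RHS is never negative, i.e. LHS ≥ RHS throughout, so the relation holds for every integer in [-10, 10].

No counterexample appears in that range.

Answer: 0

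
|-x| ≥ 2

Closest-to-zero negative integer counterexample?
Testing negative integers from -1 downward:
x = -1: LHS = |-(-1)| = |1| = 1; 1 ≥ 2 — FAILS  ← closest negative counterexample to 0

Answer: x = -1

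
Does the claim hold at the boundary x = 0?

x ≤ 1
x = 0: 0 ≤ 1 — holds

The relation is satisfied at x = 0.

Answer: Yes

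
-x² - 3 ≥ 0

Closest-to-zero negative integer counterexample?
Testing negative integers from -1 downward:
x = -1: LHS = -(-1)² - 3 = -4; -4 ≥ 0 — FAILS  ← closest negative counterexample to 0

Answer: x = -1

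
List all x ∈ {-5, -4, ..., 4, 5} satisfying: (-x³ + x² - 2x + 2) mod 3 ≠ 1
For a polynomial with integer coefficients, its value mod 3 depends only on x mod 3, so it suffices to check one representative of each residue class, x = 0, 1, 2:
x = 0: LHS = (-0³ + 0² - 2·0 + 2) mod 3 = 2 mod 3 = 2; 2 ≠ 1 — holds
x = 1: LHS = (-1³ + 1² - 2·1 + 2) mod 3 = 0 mod 3 = 0; 0 ≠ 1 — holds
x = 2: LHS = (-2³ + 2² - 2·2 + 2) mod 3 = (-6) mod 3 = 0; 0 ≠ 1 — holds
The relation holds in every residue class, so the relation holds for every integer in [-5, 5].

Answer: All integers in [-5, 5]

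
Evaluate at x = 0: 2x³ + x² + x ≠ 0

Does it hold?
x = 0: LHS = 2·0³ + 0² + 0 = 0; 0 ≠ 0 — FAILS

The relation fails at x = 0, so x = 0 is a counterexample.

Answer: No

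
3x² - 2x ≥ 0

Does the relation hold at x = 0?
x = 0: LHS = 3·0² - 2·0 = 0; 0 ≥ 0 — holds

The relation is satisfied at x = 0.

Answer: Yes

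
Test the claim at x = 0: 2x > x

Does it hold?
x = 0: LHS = 2·0 = 0; 0 > 0 — FAILS

The relation fails at x = 0, so x = 0 is a counterexample.

Answer: No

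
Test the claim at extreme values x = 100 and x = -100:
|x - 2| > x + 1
x = 100: LHS = |100 - 2| = |98| = 98, RHS = 100 + 1 = 101; 98 > 101 — FAILS
x = -100: LHS = |(-100) - 2| = |-102| = 102, RHS = (-100) + 1 = -99; 102 > -99 — holds

Answer: Partially: fails for x = 100, holds for x = -100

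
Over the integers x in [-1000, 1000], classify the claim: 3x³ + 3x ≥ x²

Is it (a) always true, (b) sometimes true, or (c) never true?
Holds at x = 0: LHS = 3·0³ + 3·0 = 0, RHS = 0² = 0; 0 ≥ 0 — holds
Fails at x = -1: LHS = 3·(-1)³ + 3·(-1) = -6, RHS = (-1)² = 1; -6 ≥ 1 — FAILS
It is satisfied by some integers in the range but not all.

Answer: Sometimes true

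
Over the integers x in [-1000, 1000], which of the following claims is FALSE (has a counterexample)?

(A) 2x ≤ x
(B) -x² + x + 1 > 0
(A) x = 1: LHS = 2·1 = 2; 2 ≤ 1 — FAILS
(B) x = -1: LHS = -(-1)² + (-1) + 1 = -1; -1 > 0 — FAILS

Answer: Both A and B are false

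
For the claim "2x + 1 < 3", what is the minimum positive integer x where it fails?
Testing positive integers:
x = 1: LHS = 2·1 + 1 = 3; 3 < 3 — FAILS  ← smallest positive counterexample

Answer: x = 1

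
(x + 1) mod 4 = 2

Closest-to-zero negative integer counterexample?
Testing negative integers from -1 downward:
x = -1: LHS = ((-1) + 1) mod 4 = 0 mod 4 = 0; 0 = 2 — FAILS  ← closest negative counterexample to 0

Answer: x = -1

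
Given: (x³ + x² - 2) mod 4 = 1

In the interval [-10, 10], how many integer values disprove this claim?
Counterexamples in [-10, 10]: {-10, -9, -8, -7, -6, -5, -4, -3, -2, -1, 0, 1, 2, 3, 4, 5, 6, 7, 8, 9, 10}.

Counting them gives 21 values.

Answer: 21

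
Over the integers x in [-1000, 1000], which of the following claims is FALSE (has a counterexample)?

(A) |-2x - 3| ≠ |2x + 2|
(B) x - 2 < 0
(A) Track d = LHS − RHS over the integers in [-1000, 1000]. Equality would need d = 0, but d changes sign only between consecutive integers, jumping over 0:
x = -2: LHS = |-2·(-2) - 3| = |1| = 1, RHS = |2·(-2) + 2| = |-2| = 2; 1 ≠ 2 — holds  (d = -1)
x = -1: LHS = |-2·(-1) - 3| = |-1| = 1, RHS = |2·(-1) + 2| = |0| = 0; 1 ≠ 0 — holds  (d = 1)
Away from these crossings d keeps a constant sign, and checking every integer in [-1000, 1000] confirms d ≠ 0 throughout. Hence the two sides are never equal, so the relation holds for every integer in [-1000, 1000].

(B) x = 2: LHS = 2 - 2 = 0; 0 < 0 — FAILS

Only (B) has a counterexample.

Answer: B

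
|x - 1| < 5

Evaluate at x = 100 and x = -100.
x = 100: LHS = |100 - 1| = |99| = 99; 99 < 5 — FAILS
x = -100: LHS = |(-100) - 1| = |-101| = 101; 101 < 5 — FAILS

Answer: No, fails for both x = 100 and x = -100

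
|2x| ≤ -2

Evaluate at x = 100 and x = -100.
x = 100: LHS = |2·100| = |200| = 200; 200 ≤ -2 — FAILS
x = -100: LHS = |2·(-100)| = |-200| = 200; 200 ≤ -2 — FAILS

Answer: No, fails for both x = 100 and x = -100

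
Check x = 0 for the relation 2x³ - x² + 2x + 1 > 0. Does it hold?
x = 0: LHS = 2·0³ - 0² + 2·0 + 1 = 1; 1 > 0 — holds

The relation is satisfied at x = 0.

Answer: Yes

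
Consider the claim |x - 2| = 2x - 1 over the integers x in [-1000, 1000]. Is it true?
The claim fails at x = 0:
x = 0: LHS = |0 - 2| = |-2| = 2, RHS = 2·0 - 1 = -1; 2 = -1 — FAILS

Because a single integer refutes it, the statement is false.

Answer: False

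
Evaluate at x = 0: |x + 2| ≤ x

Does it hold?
x = 0: LHS = |0 + 2| = |2| = 2; 2 ≤ 0 — FAILS

The relation fails at x = 0, so x = 0 is a counterexample.

Answer: No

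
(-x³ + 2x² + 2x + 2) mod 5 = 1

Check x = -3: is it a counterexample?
Substitute x = -3 into the relation:
x = -3: LHS = (-(-3)³ + 2·(-3)² + 2·(-3) + 2) mod 5 = 41 mod 5 = 1; 1 = 1 — holds

The claim holds here, so x = -3 is not a counterexample. (A counterexample exists elsewhere, e.g. x = 0.)

Answer: No, x = -3 is not a counterexample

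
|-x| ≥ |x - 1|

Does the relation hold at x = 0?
x = 0: LHS = |-0| = |0| = 0, RHS = |0 - 1| = |-1| = 1; 0 ≥ 1 — FAILS

The relation fails at x = 0, so x = 0 is a counterexample.

Answer: No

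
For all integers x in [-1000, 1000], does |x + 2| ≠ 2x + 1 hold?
The claim fails at x = 1:
x = 1: LHS = |1 + 2| = |3| = 3, RHS = 2·1 + 1 = 3; 3 ≠ 3 — FAILS

Because a single integer refutes it, the statement is false.

Answer: False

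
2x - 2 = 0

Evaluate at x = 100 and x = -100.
x = 100: LHS = 2·100 - 2 = 198; 198 = 0 — FAILS
x = -100: LHS = 2·(-100) - 2 = -202; -202 = 0 — FAILS

Answer: No, fails for both x = 100 and x = -100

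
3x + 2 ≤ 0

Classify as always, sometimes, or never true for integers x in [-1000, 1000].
Holds at x = -1: LHS = 3·(-1) + 2 = -1; -1 ≤ 0 — holds
Fails at x = 0: LHS = 3·0 + 2 = 2; 2 ≤ 0 — FAILS
It is satisfied by some integers in the range but not all.

Answer: Sometimes true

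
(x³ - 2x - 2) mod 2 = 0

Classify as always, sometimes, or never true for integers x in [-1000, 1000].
Holds at x = 0: LHS = (0³ - 2·0 - 2) mod 2 = (-2) mod 2 = 0; 0 = 0 — holds
Fails at x = 1: LHS = (1³ - 2·1 - 2) mod 2 = (-3) mod 2 = 1; 1 = 0 — FAILS
It is satisfied by some integers in the range but not all.

Answer: Sometimes true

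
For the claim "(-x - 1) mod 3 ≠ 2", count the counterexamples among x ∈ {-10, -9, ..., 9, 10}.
Counterexamples in [-10, 10]: {-9, -6, -3, 0, 3, 6, 9}.

Counting them gives 7 values.

Answer: 7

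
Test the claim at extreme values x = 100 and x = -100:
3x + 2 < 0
x = 100: LHS = 3·100 + 2 = 302; 302 < 0 — FAILS
x = -100: LHS = 3·(-100) + 2 = -298; -298 < 0 — holds

Answer: Partially: fails for x = 100, holds for x = -100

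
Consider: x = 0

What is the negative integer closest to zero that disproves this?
Testing negative integers from -1 downward:
x = -1: -1 = 0 — FAILS  ← closest negative counterexample to 0

Answer: x = -1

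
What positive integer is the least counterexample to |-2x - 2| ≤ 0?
Testing positive integers:
x = 1: LHS = |-2·1 - 2| = |-4| = 4; 4 ≤ 0 — FAILS  ← smallest positive counterexample

Answer: x = 1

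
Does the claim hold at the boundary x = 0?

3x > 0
x = 0: LHS = 3·0 = 0; 0 > 0 — FAILS

The relation fails at x = 0, so x = 0 is a counterexample.

Answer: No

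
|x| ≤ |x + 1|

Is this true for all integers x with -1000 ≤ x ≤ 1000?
The claim fails at x = -1:
x = -1: LHS = |-1| = 1, RHS = |(-1) + 1| = |0| = 0; 1 ≤ 0 — FAILS

Because a single integer refutes it, the statement is false.

Answer: False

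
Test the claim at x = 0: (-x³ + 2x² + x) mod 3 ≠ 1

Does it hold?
x = 0: LHS = (-0³ + 2·0² + 0) mod 3 = 0 mod 3 = 0; 0 ≠ 1 — holds

The relation is satisfied at x = 0.

Answer: Yes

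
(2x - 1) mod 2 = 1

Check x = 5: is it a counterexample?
Substitute x = 5 into the relation:
x = 5: LHS = (2·5 - 1) mod 2 = 9 mod 2 = 1; 1 = 1 — holds

The relation holds at x = 5, so it is not a counterexample.

Answer: No, x = 5 is not a counterexample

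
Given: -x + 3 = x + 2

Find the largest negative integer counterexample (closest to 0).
Testing negative integers from -1 downward:
x = -1: LHS = -(-1) + 3 = 4, RHS = (-1) + 2 = 1; 4 = 1 — FAILS  ← closest negative counterexample to 0

Answer: x = -1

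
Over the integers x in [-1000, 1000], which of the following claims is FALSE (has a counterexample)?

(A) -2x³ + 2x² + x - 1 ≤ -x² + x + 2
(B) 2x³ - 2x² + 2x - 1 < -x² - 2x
(A) x = -1: LHS = -2·(-1)³ + 2·(-1)² + (-1) - 1 = 2, RHS = -(-1)² + (-1) + 2 = 0; 2 ≤ 0 — FAILS
(B) x = 1: LHS = 2·1³ - 2·1² + 2·1 - 1 = 1, RHS = -1² - 2·1 = -3; 1 < -3 — FAILS

Answer: Both A and B are false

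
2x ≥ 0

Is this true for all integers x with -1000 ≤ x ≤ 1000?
The claim fails at x = -1:
x = -1: LHS = 2·(-1) = -2; -2 ≥ 0 — FAILS

Because a single integer refutes it, the statement is false.

Answer: False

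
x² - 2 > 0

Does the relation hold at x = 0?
x = 0: LHS = 0² - 2 = -2; -2 > 0 — FAILS

The relation fails at x = 0, so x = 0 is a counterexample.

Answer: No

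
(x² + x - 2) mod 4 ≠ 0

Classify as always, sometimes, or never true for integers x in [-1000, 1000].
Holds at x = 0: LHS = (0² + 0 - 2) mod 4 = (-2) mod 4 = 2; 2 ≠ 0 — holds
Fails at x = 1: LHS = (1² + 1 - 2) mod 4 = 0 mod 4 = 0; 0 ≠ 0 — FAILS
It is satisfied by some integers in the range but not all.

Answer: Sometimes true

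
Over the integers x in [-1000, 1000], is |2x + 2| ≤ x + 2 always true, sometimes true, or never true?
Holds at x = 0: LHS = |2·0 + 2| = |2| = 2, RHS = 0 + 2 = 2; 2 ≤ 2 — holds
Fails at x = 1: LHS = |2·1 + 2| = |4| = 4, RHS = 1 + 2 = 3; 4 ≤ 3 — FAILS
It is satisfied by some integers in the range but not all.

Answer: Sometimes true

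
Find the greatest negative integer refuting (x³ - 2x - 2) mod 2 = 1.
Testing negative integers from -1 downward:
x = -1: LHS = ((-1)³ - 2·(-1) - 2) mod 2 = (-1) mod 2 = 1; 1 = 1 — holds
x = -2: LHS = ((-2)³ - 2·(-2) - 2) mod 2 = (-6) mod 2 = 0; 0 = 1 — FAILS  ← closest negative counterexample to 0

Answer: x = -2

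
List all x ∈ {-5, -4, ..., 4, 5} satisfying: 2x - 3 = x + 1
Holds for: {4}
Fails for: {-5, -4, -3, -2, -1, 0, 1, 2, 3, 5}

Answer: {4}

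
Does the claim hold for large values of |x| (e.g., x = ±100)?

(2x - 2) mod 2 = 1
x = 100: LHS = (2·100 - 2) mod 2 = 198 mod 2 = 0; 0 = 1 — FAILS
x = -100: LHS = (2·(-100) - 2) mod 2 = (-202) mod 2 = 0; 0 = 1 — FAILS

Answer: No, fails for both x = 100 and x = -100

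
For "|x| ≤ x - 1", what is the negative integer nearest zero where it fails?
Testing negative integers from -1 downward:
x = -1: LHS = |-1| = 1, RHS = (-1) - 1 = -2; 1 ≤ -2 — FAILS  ← closest negative counterexample to 0

Answer: x = -1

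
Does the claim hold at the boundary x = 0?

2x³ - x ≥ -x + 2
x = 0: LHS = 2·0³ - 0 = 0, RHS = -0 + 2 = 2; 0 ≥ 2 — FAILS

The relation fails at x = 0, so x = 0 is a counterexample.

Answer: No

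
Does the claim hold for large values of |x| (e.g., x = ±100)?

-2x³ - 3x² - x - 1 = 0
x = 100: LHS = -2·100³ - 3·100² - 100 - 1 = -2030101; -2030101 = 0 — FAILS
x = -100: LHS = -2·(-100)³ - 3·(-100)² - (-100) - 1 = 1970099; 1970099 = 0 — FAILS

Answer: No, fails for both x = 100 and x = -100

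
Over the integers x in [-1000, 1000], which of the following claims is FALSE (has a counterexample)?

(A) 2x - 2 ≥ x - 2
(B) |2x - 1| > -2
(A) x = -1: LHS = 2·(-1) - 2 = -4, RHS = (-1) - 2 = -3; -4 ≥ -3 — FAILS

(B) An absolute value is never negative, so the left side is ≥ 0 for every x, while the right side is -2. Tightest case in [-1000, 1000] is x = 0:
x = 0: LHS = |2·0 - 1| = |-1| = 1; 1 > -2 — holds
Hence LHS − RHS is never zero or negative, i.e. LHS > RHS throughout, so the relation holds for every integer in [-1000, 1000].

Only (A) has a counterexample.

Answer: A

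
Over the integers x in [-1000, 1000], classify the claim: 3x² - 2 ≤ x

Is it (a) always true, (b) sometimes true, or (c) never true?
Holds at x = 0: LHS = 3·0² - 2 = -2; -2 ≤ 0 — holds
Fails at x = -1: LHS = 3·(-1)² - 2 = 1; 1 ≤ -1 — FAILS
It is satisfied by some integers in the range but not all.

Answer: Sometimes true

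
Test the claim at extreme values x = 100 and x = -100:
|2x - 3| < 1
x = 100: LHS = |2·100 - 3| = |197| = 197; 197 < 1 — FAILS
x = -100: LHS = |2·(-100) - 3| = |-203| = 203; 203 < 1 — FAILS

Answer: No, fails for both x = 100 and x = -100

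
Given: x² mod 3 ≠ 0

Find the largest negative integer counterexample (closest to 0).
Testing negative integers from -1 downward:
x = -1: LHS = ((-1)²) mod 3 = 1 mod 3 = 1; 1 ≠ 0 — holds
x = -2: LHS = ((-2)²) mod 3 = 4 mod 3 = 1; 1 ≠ 0 — holds
x = -3: LHS = ((-3)²) mod 3 = 9 mod 3 = 0; 0 ≠ 0 — FAILS  ← closest negative counterexample to 0

Answer: x = -3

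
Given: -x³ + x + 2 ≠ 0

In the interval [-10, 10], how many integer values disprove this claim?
Track d = LHS − RHS over the integers in [-10, 10]. Equality would need d = 0, but d changes sign only between consecutive integers, jumping over 0:
x = 1: LHS = -1³ + 1 + 2 = 2; 2 ≠ 0 — holds  (d = 2)
x = 2: LHS = -2³ + 2 + 2 = -4; -4 ≠ 0 — holds  (d = -4)
Away from these crossings d keeps a constant sign, and checking every integer in [-10, 10] confirms d ≠ 0 throughout. Hence the two sides are never equal, so the relation holds for every integer in [-10, 10].

No counterexample appears in that range.

Answer: 0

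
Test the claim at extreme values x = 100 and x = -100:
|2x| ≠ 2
x = 100: LHS = |2·100| = |200| = 200; 200 ≠ 2 — holds
x = -100: LHS = |2·(-100)| = |-200| = 200; 200 ≠ 2 — holds

Answer: Yes, holds for both x = 100 and x = -100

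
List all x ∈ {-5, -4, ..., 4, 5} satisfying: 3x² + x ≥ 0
Over all integers in [-5, 5], LHS − RHS is smallest at x = 0, where it equals 0:
x = 0: LHS = 3·0² + 0 = 0; 0 ≥ 0 — holds
At the ends of the range:
x = -5: LHS = 3·(-5)² + (-5) = 70; 70 ≥ 0 — holds
x = 5: LHS = 3·5² + 5 = 80; 80 ≥ 0 — holds
Hence LHS − RHS is never negative, i.e. LHS ≥ RHS throughout, so the relation holds for every integer in [-5, 5].

Answer: All integers in [-5, 5]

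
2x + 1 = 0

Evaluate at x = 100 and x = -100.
x = 100: LHS = 2·100 + 1 = 201; 201 = 0 — FAILS
x = -100: LHS = 2·(-100) + 1 = -199; -199 = 0 — FAILS

Answer: No, fails for both x = 100 and x = -100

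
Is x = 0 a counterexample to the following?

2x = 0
Substitute x = 0 into the relation:
x = 0: LHS = 2·0 = 0; 0 = 0 — holds

The claim holds here, so x = 0 is not a counterexample. (A counterexample exists elsewhere, e.g. x = 1.)

Answer: No, x = 0 is not a counterexample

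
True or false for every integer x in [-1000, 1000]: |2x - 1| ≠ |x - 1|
The claim fails at x = 0:
x = 0: LHS = |2·0 - 1| = |-1| = 1, RHS = |0 - 1| = |-1| = 1; 1 ≠ 1 — FAILS

Because a single integer refutes it, the statement is false.

Answer: False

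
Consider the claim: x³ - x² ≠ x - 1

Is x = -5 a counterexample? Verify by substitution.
Substitute x = -5 into the relation:
x = -5: LHS = (-5)³ - (-5)² = -150, RHS = (-5) - 1 = -6; -150 ≠ -6 — holds

The claim holds here, so x = -5 is not a counterexample. (A counterexample exists elsewhere, e.g. x = 1.)

Answer: No, x = -5 is not a counterexample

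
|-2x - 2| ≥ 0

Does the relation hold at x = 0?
x = 0: LHS = |-2·0 - 2| = |-2| = 2; 2 ≥ 0 — holds

The relation is satisfied at x = 0.

Answer: Yes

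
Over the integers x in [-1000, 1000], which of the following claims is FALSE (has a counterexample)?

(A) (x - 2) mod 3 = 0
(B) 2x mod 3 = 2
(A) x = 0: LHS = (0 - 2) mod 3 = (-2) mod 3 = 1; 1 = 0 — FAILS
(B) x = 0: LHS = (2·0) mod 3 = 0 mod 3 = 0; 0 = 2 — FAILS

Answer: Both A and B are false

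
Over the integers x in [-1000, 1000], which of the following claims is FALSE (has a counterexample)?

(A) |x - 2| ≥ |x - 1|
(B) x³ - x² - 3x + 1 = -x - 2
(A) x = 2: LHS = |2 - 2| = |0| = 0, RHS = |2 - 1| = |1| = 1; 0 ≥ 1 — FAILS
(B) x = 0: LHS = 0³ - 0² - 3·0 + 1 = 1, RHS = -0 - 2 = -2; 1 = -2 — FAILS

Answer: Both A and B are false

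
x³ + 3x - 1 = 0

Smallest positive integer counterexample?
Testing positive integers:
x = 1: LHS = 1³ + 3·1 - 1 = 3; 3 = 0 — FAILS  ← smallest positive counterexample

Answer: x = 1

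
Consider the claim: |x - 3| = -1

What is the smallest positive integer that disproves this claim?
Testing positive integers:
x = 1: LHS = |1 - 3| = |-2| = 2; 2 = -1 — FAILS  ← smallest positive counterexample

Answer: x = 1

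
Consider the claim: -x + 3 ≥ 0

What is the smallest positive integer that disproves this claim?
Testing positive integers:
x = 1: LHS = -1 + 3 = 2; 2 ≥ 0 — holds
x = 2: LHS = -2 + 3 = 1; 1 ≥ 0 — holds
x = 3: LHS = -3 + 3 = 0; 0 ≥ 0 — holds
x = 4: LHS = -4 + 3 = -1; -1 ≥ 0 — FAILS  ← smallest positive counterexample

Answer: x = 4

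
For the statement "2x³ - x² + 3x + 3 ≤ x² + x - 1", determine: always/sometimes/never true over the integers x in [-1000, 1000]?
Holds at x = -1: LHS = 2·(-1)³ - (-1)² + 3·(-1) + 3 = -3, RHS = (-1)² + (-1) - 1 = -1; -3 ≤ -1 — holds
Fails at x = 0: LHS = 2·0³ - 0² + 3·0 + 3 = 3, RHS = 0² + 0 - 1 = -1; 3 ≤ -1 — FAILS
It is satisfied by some integers in the range but not all.

Answer: Sometimes true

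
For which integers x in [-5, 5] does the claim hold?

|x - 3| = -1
An absolute value is never negative, so the left side is ≥ 0 for every x, while the right side is -1. Tightest case in [-5, 5] is x = 3:
x = 3: LHS = |3 - 3| = |0| = 0; 0 = -1 — FAILS
Hence LHS − RHS is never 0, i.e. the two sides are never equal, so the claimed relation (=) fails for every integer in [-5, 5].

Answer: None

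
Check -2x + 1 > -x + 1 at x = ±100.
x = 100: LHS = -2·100 + 1 = -199, RHS = -100 + 1 = -99; -199 > -99 — FAILS
x = -100: LHS = -2·(-100) + 1 = 201, RHS = -(-100) + 1 = 101; 201 > 101 — holds

Answer: Partially: fails for x = 100, holds for x = -100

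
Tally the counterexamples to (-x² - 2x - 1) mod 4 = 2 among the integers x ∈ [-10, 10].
Counterexamples in [-10, 10]: {-10, -9, -8, -7, -6, -5, -4, -3, -2, -1, 0, 1, 2, 3, 4, 5, 6, 7, 8, 9, 10}.

Counting them gives 21 values.

Answer: 21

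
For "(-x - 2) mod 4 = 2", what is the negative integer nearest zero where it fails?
Testing negative integers from -1 downward:
x = -1: LHS = (-(-1) - 2) mod 4 = (-1) mod 4 = 3; 3 = 2 — FAILS  ← closest negative counterexample to 0

Answer: x = -1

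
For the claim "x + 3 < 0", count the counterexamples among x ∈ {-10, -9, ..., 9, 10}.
Counterexamples in [-10, 10]: {-3, -2, -1, 0, 1, 2, 3, 4, 5, 6, 7, 8, 9, 10}.

Counting them gives 14 values.

Answer: 14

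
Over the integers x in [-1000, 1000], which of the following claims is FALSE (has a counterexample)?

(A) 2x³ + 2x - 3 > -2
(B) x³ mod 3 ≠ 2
(A) x = 0: LHS = 2·0³ + 2·0 - 3 = -3; -3 > -2 — FAILS
(B) x = -1: LHS = ((-1)³) mod 3 = (-1) mod 3 = 2; 2 ≠ 2 — FAILS

Answer: Both A and B are false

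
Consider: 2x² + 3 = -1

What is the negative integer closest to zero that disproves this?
Testing negative integers from -1 downward:
x = -1: LHS = 2·(-1)² + 3 = 5; 5 = -1 — FAILS  ← closest negative counterexample to 0

Answer: x = -1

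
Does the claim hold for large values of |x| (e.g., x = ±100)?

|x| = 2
x = 100: LHS = |100| = 100; 100 = 2 — FAILS
x = -100: LHS = |-100| = 100; 100 = 2 — FAILS

Answer: No, fails for both x = 100 and x = -100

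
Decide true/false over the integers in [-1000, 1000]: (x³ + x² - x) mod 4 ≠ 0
The claim fails at x = 0:
x = 0: LHS = (0³ + 0² - 0) mod 4 = 0 mod 4 = 0; 0 ≠ 0 — FAILS

Because a single integer refutes it, the statement is false.

Answer: False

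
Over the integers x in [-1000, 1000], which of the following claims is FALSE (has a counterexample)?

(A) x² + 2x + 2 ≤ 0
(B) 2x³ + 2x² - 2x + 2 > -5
(A) x = 0: LHS = 0² + 2·0 + 2 = 2; 2 ≤ 0 — FAILS
(B) x = -3: LHS = 2·(-3)³ + 2·(-3)² - 2·(-3) + 2 = -28; -28 > -5 — FAILS

Answer: Both A and B are false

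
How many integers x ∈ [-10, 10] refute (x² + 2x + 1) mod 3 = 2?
Counterexamples in [-10, 10]: {-10, -9, -8, -7, -6, -5, -4, -3, -2, -1, 0, 1, 2, 3, 4, 5, 6, 7, 8, 9, 10}.

Counting them gives 21 values.

Answer: 21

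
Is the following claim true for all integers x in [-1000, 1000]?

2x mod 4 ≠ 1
For a polynomial with integer coefficients, its value mod 4 depends only on x mod 4, so it suffices to check one representative of each residue class, x = 0, 1, 2, 3:
x = 0: LHS = (2·0) mod 4 = 0 mod 4 = 0; 0 ≠ 1 — holds
x = 1: LHS = (2·1) mod 4 = 2 mod 4 = 2; 2 ≠ 1 — holds
x = 2: LHS = (2·2) mod 4 = 4 mod 4 = 0; 0 ≠ 1 — holds
x = 3: LHS = (2·3) mod 4 = 6 mod 4 = 2; 2 ≠ 1 — holds
The relation holds in every residue class, so the relation holds for every integer in [-1000, 1000].

No counterexample exists.

Answer: True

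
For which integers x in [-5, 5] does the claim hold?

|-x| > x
Holds for: {-5, -4, -3, -2, -1}
Fails for: {0, 1, 2, 3, 4, 5}

Answer: {-5, -4, -3, -2, -1}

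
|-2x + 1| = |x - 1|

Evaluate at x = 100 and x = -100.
x = 100: LHS = |-2·100 + 1| = |-199| = 199, RHS = |100 - 1| = |99| = 99; 199 = 99 — FAILS
x = -100: LHS = |-2·(-100) + 1| = |201| = 201, RHS = |(-100) - 1| = |-101| = 101; 201 = 101 — FAILS

Answer: No, fails for both x = 100 and x = -100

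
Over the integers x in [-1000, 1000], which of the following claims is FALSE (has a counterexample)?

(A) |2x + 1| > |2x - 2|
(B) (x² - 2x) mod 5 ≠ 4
(A) x = 0: LHS = |2·0 + 1| = |1| = 1, RHS = |2·0 - 2| = |-2| = 2; 1 > 2 — FAILS
(B) x = 1: LHS = (1² - 2·1) mod 5 = (-1) mod 5 = 4; 4 ≠ 4 — FAILS

Answer: Both A and B are false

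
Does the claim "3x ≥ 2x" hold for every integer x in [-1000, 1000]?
The claim fails at x = -1:
x = -1: LHS = 3·(-1) = -3, RHS = 2·(-1) = -2; -3 ≥ -2 — FAILS

Because a single integer refutes it, the statement is false.

Answer: False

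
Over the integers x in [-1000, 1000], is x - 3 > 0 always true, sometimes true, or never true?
Holds at x = 4: LHS = 4 - 3 = 1; 1 > 0 — holds
Fails at x = 0: LHS = 0 - 3 = -3; -3 > 0 — FAILS
It is satisfied by some integers in the range but not all.

Answer: Sometimes true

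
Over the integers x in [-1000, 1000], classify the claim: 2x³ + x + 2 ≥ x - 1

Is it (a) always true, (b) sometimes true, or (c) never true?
Holds at x = 0: LHS = 2·0³ + 0 + 2 = 2, RHS = 0 - 1 = -1; 2 ≥ -1 — holds
Fails at x = -2: LHS = 2·(-2)³ + (-2) + 2 = -16, RHS = (-2) - 1 = -3; -16 ≥ -3 — FAILS
It is satisfied by some integers in the range but not all.

Answer: Sometimes true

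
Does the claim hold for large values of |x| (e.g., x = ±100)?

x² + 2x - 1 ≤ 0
x = 100: LHS = 100² + 2·100 - 1 = 10199; 10199 ≤ 0 — FAILS
x = -100: LHS = (-100)² + 2·(-100) - 1 = 9799; 9799 ≤ 0 — FAILS

Answer: No, fails for both x = 100 and x = -100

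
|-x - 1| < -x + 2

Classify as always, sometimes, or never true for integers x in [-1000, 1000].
Holds at x = 0: LHS = |-0 - 1| = |-1| = 1, RHS = -0 + 2 = 2; 1 < 2 — holds
Fails at x = 1: LHS = |-1 - 1| = |-2| = 2, RHS = -1 + 2 = 1; 2 < 1 — FAILS
It is satisfied by some integers in the range but not all.

Answer: Sometimes true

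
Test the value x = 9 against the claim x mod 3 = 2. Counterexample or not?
Substitute x = 9 into the relation:
x = 9: LHS = 9 mod 3 = 0; 0 = 2 — FAILS

Since the claim fails at x = 9, this value is a counterexample.

Answer: Yes, x = 9 is a counterexample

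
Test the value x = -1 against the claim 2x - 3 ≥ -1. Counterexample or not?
Substitute x = -1 into the relation:
x = -1: LHS = 2·(-1) - 3 = -5; -5 ≥ -1 — FAILS

Since the claim fails at x = -1, this value is a counterexample.

Answer: Yes, x = -1 is a counterexample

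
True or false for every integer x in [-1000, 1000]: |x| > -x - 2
Over all integers in [-1000, 1000], LHS − RHS is smallest at x = 0, where it equals 2:
x = 0: LHS = |0| = 0, RHS = -0 - 2 = -2; 0 > -2 — holds
At the ends of the range:
x = -1000: LHS = |-1000| = 1000, RHS = -(-1000) - 2 = 998; 1000 > 998 — holds
x = 1000: LHS = |1000| = 1000, RHS = -1000 - 2 = -1002; 1000 > -1002 — holds
Hence LHS − RHS is never zero or negative, i.e. LHS > RHS throughout, so the relation holds for every integer in [-1000, 1000].

No counterexample exists.

Answer: True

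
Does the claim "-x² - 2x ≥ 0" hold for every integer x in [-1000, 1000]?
The claim fails at x = 1:
x = 1: LHS = -1² - 2·1 = -3; -3 ≥ 0 — FAILS

Because a single integer refutes it, the statement is false.

Answer: False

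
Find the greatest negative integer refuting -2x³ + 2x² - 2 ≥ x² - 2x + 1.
Testing negative integers from -1 downward:
x = -1: LHS = -2·(-1)³ + 2·(-1)² - 2 = 2, RHS = (-1)² - 2·(-1) + 1 = 4; 2 ≥ 4 — FAILS  ← closest negative counterexample to 0

Answer: x = -1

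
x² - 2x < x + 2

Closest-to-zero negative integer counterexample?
Testing negative integers from -1 downward:
x = -1: LHS = (-1)² - 2·(-1) = 3, RHS = (-1) + 2 = 1; 3 < 1 — FAILS  ← closest negative counterexample to 0

Answer: x = -1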